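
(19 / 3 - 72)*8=-1576 / 3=-525.33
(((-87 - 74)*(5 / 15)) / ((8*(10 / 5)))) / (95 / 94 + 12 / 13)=-98371 / 56712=-1.73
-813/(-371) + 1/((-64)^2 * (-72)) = 239763085/109412352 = 2.19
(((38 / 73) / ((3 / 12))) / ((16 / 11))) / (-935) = -19 / 12410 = -0.00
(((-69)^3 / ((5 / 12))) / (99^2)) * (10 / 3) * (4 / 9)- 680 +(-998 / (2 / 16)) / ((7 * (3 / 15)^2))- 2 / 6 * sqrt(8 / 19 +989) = -670369528 / 22869- sqrt(357181) / 57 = -29323.95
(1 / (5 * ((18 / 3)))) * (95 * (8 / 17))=76 / 51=1.49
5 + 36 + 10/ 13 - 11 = 400/ 13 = 30.77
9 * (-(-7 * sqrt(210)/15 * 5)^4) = -11764900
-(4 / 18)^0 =-1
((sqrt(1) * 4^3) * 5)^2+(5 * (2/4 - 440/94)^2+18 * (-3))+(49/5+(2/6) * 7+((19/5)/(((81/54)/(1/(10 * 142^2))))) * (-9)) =85559195770999/835167675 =102445.53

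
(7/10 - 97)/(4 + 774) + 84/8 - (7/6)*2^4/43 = 9978103/1003620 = 9.94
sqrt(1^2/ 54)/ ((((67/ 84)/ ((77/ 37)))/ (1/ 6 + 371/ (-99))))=-34741 * sqrt(6)/ 66933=-1.27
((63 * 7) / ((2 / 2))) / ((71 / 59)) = 26019 / 71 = 366.46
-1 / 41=-0.02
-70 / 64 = -35 / 32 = -1.09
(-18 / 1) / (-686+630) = 9 / 28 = 0.32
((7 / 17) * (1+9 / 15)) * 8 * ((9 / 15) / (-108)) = -112 / 3825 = -0.03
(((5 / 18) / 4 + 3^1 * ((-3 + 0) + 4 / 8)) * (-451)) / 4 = 241285 / 288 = 837.80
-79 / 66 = -1.20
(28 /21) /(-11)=-4 /33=-0.12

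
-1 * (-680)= 680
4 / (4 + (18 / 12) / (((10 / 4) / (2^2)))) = 5 / 8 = 0.62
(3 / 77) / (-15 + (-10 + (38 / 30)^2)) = -675 / 405328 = -0.00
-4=-4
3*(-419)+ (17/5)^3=-152212/125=-1217.70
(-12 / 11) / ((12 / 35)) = -35 / 11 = -3.18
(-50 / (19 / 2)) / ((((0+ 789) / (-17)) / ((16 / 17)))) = 1600 / 14991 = 0.11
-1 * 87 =-87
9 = 9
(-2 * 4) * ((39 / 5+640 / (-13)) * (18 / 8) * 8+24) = 375312 / 65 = 5774.03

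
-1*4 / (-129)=4 / 129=0.03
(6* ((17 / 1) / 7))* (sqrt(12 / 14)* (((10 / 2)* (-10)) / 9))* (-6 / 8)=425* sqrt(42) / 49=56.21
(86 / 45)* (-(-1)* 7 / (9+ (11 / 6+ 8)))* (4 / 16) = 301 / 1695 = 0.18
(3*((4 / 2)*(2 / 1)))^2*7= 1008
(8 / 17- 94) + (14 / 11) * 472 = 94846 / 187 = 507.20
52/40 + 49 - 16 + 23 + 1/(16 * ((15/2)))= 57.31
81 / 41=1.98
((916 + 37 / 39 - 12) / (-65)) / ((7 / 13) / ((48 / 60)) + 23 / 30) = -141172 / 14599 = -9.67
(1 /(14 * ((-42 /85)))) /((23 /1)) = -85 /13524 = -0.01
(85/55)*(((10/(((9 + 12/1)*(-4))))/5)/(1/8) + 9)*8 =25160/231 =108.92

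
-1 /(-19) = 1 /19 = 0.05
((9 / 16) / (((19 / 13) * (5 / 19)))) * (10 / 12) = 39 / 32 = 1.22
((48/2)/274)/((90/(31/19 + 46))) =0.05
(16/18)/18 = 4/81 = 0.05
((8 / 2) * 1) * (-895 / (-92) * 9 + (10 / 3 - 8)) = 22877 / 69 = 331.55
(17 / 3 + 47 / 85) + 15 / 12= 7.47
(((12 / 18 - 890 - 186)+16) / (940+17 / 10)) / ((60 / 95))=-150955 / 84753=-1.78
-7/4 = -1.75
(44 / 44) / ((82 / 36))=0.44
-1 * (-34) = 34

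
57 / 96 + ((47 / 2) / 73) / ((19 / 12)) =35377 / 44384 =0.80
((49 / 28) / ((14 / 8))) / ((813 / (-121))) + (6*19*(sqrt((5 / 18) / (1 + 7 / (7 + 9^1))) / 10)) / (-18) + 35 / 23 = 25672 / 18699 - 19*sqrt(230) / 1035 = 1.09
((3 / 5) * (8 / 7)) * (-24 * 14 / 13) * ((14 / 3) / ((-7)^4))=-768 / 22295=-0.03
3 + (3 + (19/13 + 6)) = 175/13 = 13.46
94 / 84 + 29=1265 / 42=30.12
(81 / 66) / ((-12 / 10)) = -45 / 44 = -1.02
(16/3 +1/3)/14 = 17/42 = 0.40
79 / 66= 1.20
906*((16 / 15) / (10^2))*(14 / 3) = 16912 / 375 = 45.10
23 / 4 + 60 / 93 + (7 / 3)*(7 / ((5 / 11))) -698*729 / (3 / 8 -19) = 7583299879 / 277140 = 27362.70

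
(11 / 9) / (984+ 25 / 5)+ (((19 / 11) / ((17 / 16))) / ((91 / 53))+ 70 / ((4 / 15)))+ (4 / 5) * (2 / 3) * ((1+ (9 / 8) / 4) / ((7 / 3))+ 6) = 115523115727 / 432766620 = 266.94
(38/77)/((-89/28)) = -152/979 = -0.16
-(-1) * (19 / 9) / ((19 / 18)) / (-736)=-1 / 368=-0.00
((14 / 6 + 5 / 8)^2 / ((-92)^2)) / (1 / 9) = 5041 / 541696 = 0.01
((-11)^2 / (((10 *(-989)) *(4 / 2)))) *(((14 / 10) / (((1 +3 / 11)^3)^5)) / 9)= -0.00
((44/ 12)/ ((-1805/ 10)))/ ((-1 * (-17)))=-22/ 18411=-0.00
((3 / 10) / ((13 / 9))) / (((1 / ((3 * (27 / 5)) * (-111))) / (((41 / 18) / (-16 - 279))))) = 1105893 / 383500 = 2.88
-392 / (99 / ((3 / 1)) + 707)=-98 / 185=-0.53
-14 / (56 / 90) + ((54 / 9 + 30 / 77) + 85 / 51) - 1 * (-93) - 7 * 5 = 20123 / 462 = 43.56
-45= -45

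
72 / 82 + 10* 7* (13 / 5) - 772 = -24154 / 41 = -589.12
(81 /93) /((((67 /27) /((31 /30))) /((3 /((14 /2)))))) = 729 /4690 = 0.16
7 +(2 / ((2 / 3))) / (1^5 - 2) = 4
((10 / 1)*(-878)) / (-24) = 2195 / 6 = 365.83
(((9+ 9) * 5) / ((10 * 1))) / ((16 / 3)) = 27 / 16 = 1.69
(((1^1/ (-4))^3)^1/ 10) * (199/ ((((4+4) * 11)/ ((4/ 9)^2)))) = -199/ 285120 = -0.00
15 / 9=5 / 3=1.67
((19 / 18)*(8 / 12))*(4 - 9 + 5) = 0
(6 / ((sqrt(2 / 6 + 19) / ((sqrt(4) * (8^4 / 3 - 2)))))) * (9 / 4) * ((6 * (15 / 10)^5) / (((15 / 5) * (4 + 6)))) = 894483 * sqrt(174) / 928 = 12714.48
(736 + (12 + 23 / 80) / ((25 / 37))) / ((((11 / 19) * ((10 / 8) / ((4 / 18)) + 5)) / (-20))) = -57318098 / 23375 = -2452.11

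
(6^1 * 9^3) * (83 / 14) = 181521 / 7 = 25931.57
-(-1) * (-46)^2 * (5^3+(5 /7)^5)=4452064000 /16807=264893.44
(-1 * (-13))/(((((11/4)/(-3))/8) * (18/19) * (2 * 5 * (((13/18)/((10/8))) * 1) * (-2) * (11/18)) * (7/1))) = 2052/847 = 2.42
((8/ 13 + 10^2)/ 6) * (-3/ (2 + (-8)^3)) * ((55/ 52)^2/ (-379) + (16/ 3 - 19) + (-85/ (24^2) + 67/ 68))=-877232214839/ 693042068160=-1.27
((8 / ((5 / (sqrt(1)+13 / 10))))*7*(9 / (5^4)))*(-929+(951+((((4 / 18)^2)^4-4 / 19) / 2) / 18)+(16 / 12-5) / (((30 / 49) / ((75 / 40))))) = 204124669984109 / 51117981187500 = 3.99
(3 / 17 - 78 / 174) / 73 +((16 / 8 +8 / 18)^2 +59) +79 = 419692864 / 2915109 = 143.97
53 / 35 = 1.51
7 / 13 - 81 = -1046 / 13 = -80.46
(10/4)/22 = 5/44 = 0.11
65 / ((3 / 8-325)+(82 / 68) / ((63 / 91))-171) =-6120 / 46501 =-0.13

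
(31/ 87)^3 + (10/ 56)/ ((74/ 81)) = 328420667/ 1364418216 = 0.24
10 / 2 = 5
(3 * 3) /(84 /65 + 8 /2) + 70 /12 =7775 /1032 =7.53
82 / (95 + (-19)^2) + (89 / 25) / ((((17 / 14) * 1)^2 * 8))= 0.48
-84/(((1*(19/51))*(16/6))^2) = -491589/5776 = -85.11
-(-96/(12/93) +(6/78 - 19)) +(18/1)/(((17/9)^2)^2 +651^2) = 13789203860475/18074172233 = 762.92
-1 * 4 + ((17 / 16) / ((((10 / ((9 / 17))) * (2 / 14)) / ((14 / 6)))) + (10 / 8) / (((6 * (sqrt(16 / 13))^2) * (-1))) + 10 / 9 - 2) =-23843 / 5760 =-4.14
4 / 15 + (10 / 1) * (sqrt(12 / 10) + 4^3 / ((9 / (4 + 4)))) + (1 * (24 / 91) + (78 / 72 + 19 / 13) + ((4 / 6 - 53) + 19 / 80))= 2 * sqrt(30) + 34061773 / 65520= 530.82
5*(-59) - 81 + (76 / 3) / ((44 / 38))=-11686 / 33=-354.12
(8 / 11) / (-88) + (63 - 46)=16.99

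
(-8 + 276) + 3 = 271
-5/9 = -0.56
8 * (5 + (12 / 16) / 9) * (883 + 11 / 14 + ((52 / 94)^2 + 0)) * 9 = 5003480043 / 15463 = 323577.58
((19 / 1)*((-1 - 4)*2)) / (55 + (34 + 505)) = -95 / 297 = -0.32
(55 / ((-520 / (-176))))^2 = 58564 / 169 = 346.53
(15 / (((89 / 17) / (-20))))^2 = 26010000 / 7921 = 3283.68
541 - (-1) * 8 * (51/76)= 546.37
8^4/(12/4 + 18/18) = 1024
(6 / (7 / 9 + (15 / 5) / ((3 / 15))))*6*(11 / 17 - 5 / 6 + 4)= 10503 / 1207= 8.70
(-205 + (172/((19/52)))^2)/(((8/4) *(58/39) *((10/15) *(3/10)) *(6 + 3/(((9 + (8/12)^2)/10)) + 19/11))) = 2914324041915/85385164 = 34131.50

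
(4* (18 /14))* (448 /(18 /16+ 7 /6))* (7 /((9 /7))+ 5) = 577536 /55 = 10500.65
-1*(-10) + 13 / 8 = 93 / 8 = 11.62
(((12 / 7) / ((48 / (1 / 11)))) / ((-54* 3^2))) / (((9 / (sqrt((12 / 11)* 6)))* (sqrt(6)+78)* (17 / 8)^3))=-1664* sqrt(22) / 3073032463347+128* sqrt(33) / 9219097390041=-0.00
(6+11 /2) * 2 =23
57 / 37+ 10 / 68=2123 / 1258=1.69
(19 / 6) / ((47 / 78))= 247 / 47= 5.26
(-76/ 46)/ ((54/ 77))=-1463/ 621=-2.36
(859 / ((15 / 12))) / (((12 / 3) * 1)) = 859 / 5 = 171.80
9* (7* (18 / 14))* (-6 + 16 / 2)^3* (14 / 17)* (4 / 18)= 118.59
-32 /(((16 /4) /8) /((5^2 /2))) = -800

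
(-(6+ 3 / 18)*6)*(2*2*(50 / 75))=-296 / 3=-98.67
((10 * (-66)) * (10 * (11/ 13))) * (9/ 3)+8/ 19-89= -16842.43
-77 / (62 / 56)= -2156 / 31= -69.55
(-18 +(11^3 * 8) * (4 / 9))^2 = 22225986.42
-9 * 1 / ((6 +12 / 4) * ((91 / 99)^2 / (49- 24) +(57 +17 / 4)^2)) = -3920400 / 14707758121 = -0.00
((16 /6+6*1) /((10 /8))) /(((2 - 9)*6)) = -52 /315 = -0.17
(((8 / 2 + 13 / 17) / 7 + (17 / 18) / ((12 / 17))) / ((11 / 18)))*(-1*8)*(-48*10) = 1509440 / 119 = 12684.37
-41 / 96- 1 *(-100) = 9559 / 96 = 99.57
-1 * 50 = -50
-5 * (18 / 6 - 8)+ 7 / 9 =232 / 9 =25.78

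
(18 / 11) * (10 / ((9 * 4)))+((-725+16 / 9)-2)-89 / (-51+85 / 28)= -96116228 / 132957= -722.91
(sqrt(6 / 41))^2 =6 / 41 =0.15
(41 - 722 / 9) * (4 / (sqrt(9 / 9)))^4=-90368 / 9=-10040.89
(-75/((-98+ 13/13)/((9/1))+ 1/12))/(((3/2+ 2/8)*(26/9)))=9720/7007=1.39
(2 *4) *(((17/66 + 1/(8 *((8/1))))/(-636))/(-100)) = 577/16790400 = 0.00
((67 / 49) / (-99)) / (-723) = 67 / 3507273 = 0.00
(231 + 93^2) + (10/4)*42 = 8985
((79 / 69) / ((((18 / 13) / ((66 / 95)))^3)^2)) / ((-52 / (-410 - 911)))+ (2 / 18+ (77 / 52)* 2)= 6800292701681196541 / 1922744573897062500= 3.54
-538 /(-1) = 538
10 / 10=1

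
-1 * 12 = -12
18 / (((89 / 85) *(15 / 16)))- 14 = 386 / 89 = 4.34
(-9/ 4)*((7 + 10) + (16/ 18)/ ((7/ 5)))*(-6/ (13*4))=3333/ 728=4.58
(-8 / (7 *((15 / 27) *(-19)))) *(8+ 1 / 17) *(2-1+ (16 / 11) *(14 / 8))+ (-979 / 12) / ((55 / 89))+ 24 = -104.92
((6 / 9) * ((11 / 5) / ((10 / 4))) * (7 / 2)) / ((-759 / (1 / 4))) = -7 / 10350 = -0.00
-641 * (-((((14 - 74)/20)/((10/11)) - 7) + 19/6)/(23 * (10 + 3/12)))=-274348/14145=-19.40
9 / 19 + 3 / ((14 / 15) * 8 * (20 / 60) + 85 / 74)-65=-14660728 / 230147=-63.70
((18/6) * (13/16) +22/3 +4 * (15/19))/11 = 11791/10032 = 1.18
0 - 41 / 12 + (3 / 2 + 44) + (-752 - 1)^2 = 6804613 / 12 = 567051.08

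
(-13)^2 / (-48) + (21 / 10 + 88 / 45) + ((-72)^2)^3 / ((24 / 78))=65198984527949 / 144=452770725888.53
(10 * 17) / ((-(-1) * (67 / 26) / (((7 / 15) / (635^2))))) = 6188 / 81048225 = 0.00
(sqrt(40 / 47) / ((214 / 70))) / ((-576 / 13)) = -455 * sqrt(470) / 1448352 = -0.01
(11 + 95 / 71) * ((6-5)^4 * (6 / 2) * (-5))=-13140 / 71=-185.07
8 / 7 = 1.14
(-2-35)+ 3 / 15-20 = -284 / 5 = -56.80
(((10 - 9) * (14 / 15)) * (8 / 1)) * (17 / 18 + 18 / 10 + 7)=49112 / 675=72.76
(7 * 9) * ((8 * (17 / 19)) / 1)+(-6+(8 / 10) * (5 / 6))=25400 / 57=445.61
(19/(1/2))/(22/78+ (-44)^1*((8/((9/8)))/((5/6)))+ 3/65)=-1235/12192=-0.10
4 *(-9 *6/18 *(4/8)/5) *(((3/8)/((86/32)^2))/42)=-96/64715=-0.00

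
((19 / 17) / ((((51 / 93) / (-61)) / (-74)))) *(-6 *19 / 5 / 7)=-303097044 / 10115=-29965.11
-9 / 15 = -3 / 5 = -0.60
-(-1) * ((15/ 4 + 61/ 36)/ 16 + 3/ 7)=775/ 1008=0.77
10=10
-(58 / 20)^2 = -841 / 100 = -8.41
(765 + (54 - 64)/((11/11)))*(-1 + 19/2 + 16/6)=50585/6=8430.83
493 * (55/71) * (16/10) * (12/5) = 520608/355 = 1466.50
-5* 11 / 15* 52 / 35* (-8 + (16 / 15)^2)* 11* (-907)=-8811367136 / 23625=-372967.92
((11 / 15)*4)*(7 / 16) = 77 / 60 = 1.28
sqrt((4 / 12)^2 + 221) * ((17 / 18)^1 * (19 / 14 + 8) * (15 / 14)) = 11135 * sqrt(1990) / 3528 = 140.80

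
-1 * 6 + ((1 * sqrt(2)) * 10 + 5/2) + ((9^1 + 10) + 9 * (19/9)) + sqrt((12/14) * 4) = 2 * sqrt(42)/7 + 10 * sqrt(2) + 69/2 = 50.49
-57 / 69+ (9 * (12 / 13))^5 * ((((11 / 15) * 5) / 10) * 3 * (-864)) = -1605916850092163 / 42698695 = -37610443.37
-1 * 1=-1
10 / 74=5 / 37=0.14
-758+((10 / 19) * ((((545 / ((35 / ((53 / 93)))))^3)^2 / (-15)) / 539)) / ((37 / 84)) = -3420584825125376181864410 / 4120329822000065127531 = -830.17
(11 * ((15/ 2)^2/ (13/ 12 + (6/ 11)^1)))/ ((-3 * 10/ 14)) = -7623/ 43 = -177.28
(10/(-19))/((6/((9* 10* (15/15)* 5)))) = -750/19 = -39.47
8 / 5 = 1.60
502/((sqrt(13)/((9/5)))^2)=40662/325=125.11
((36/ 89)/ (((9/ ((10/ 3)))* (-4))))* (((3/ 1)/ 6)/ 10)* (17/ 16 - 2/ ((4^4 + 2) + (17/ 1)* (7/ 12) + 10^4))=-2094271/ 1052748960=-0.00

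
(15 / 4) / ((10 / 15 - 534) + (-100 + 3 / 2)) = -45 / 7582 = -0.01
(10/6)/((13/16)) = 80/39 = 2.05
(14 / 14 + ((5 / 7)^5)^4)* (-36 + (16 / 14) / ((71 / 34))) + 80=44.50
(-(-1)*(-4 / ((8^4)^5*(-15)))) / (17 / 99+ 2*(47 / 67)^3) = 9925179 / 36994260692681145450496000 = 0.00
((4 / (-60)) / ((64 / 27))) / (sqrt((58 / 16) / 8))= -9 * sqrt(29) / 1160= -0.04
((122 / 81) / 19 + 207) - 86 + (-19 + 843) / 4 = 503375 / 1539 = 327.08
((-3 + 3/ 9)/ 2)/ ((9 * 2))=-2/ 27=-0.07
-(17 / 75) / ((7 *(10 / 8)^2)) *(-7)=272 / 1875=0.15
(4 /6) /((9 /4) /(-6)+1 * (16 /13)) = 208 /267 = 0.78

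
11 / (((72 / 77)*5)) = 847 / 360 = 2.35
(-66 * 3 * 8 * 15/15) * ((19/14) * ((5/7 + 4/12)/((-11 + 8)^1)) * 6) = 4504.16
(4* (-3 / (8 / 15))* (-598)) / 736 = 585 / 32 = 18.28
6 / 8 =3 / 4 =0.75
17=17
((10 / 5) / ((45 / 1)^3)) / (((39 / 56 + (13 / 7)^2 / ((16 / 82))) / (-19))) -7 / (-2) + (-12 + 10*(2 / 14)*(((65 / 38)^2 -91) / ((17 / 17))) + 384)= 207037670727529 / 829212622875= 249.68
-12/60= -1/5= -0.20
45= 45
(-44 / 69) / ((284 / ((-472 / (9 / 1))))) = 5192 / 44091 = 0.12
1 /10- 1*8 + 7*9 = 551 /10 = 55.10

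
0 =0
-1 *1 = -1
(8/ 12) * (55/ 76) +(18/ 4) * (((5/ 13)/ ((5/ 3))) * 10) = 16105/ 1482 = 10.87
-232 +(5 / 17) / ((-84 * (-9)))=-2981659 / 12852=-232.00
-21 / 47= -0.45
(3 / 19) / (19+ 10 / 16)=24 / 2983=0.01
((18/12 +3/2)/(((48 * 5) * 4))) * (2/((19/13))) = 13/3040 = 0.00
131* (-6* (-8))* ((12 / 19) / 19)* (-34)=-7106.66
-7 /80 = -0.09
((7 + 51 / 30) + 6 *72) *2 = 4407 / 5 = 881.40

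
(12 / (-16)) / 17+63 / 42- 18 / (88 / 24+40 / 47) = -109521 / 43316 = -2.53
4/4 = 1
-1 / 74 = -0.01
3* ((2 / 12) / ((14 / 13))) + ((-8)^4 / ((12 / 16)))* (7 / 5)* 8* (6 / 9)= 51380809 / 1260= 40778.42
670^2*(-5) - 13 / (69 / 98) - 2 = -2244520.46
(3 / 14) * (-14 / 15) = -1 / 5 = -0.20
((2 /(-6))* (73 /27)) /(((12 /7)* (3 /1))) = -511 /2916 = -0.18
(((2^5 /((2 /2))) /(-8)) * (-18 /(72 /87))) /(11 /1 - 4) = 87 /7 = 12.43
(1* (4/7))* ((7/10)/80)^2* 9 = 63/160000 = 0.00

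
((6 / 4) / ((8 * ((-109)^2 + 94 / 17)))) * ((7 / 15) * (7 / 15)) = 833 / 242485200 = 0.00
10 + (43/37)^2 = 11.35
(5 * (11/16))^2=3025/256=11.82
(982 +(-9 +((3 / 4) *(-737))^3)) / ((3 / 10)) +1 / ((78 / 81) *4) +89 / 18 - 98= -2107649590933 / 3744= -562940595.87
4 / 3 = 1.33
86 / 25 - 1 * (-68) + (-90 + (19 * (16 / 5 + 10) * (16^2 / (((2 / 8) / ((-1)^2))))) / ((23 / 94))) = 603514448 / 575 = 1049590.34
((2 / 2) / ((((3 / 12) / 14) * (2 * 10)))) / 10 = 0.28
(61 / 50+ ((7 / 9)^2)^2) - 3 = -463879 / 328050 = -1.41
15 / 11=1.36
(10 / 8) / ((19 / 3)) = 15 / 76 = 0.20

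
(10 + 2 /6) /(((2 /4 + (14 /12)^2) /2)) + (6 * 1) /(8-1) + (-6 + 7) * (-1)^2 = 12.96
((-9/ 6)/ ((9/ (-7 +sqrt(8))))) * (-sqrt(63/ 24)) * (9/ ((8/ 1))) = -21 * sqrt(42)/ 64 +3 * sqrt(21)/ 16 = -1.27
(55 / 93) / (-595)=-11 / 11067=-0.00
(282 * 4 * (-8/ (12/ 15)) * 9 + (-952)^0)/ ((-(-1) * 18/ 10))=-507595/ 9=-56399.44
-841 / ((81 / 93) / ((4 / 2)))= -1931.19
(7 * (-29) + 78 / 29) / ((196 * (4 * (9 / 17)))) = -98753 / 204624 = -0.48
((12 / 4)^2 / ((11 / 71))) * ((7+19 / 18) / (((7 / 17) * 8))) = 175015 / 1232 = 142.06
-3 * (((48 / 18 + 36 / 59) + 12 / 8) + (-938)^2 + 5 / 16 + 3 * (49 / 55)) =-137045710459 / 51920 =-2639555.29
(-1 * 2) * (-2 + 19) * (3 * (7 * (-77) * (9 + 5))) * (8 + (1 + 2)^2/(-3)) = 3848460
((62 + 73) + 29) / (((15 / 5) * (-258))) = -82 / 387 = -0.21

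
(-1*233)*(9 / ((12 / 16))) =-2796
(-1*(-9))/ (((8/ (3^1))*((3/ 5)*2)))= 45/ 16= 2.81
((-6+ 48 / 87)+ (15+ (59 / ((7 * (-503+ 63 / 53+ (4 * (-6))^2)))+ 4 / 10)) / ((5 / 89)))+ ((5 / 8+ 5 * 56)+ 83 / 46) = 507725952933 / 917925400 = 553.12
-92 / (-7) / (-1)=-92 / 7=-13.14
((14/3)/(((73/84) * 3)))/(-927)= -0.00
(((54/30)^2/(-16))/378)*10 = -3/560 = -0.01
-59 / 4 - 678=-2771 / 4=-692.75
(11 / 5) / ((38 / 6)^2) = 99 / 1805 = 0.05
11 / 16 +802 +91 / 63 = 115795 / 144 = 804.13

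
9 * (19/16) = 171/16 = 10.69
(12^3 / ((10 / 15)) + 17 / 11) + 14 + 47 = 29200 / 11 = 2654.55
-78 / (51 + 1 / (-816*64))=-4073472 / 2663423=-1.53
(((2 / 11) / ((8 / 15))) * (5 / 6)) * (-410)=-5125 / 44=-116.48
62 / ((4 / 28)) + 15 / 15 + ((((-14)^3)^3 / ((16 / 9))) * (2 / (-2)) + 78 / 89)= 1034343693417 / 89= 11621839251.88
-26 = -26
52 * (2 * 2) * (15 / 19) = 3120 / 19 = 164.21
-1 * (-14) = 14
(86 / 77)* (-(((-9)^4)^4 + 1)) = -159359736241258412 / 77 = -2069606964172187.17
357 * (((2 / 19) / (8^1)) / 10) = 357 / 760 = 0.47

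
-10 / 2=-5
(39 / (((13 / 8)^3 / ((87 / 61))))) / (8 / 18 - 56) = -300672 / 1288625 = -0.23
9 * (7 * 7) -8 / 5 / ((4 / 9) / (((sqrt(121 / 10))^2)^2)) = -21519 / 250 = -86.08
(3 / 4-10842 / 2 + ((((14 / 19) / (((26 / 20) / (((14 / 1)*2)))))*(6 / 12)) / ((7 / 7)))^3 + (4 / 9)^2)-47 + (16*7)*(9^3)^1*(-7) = -576503.39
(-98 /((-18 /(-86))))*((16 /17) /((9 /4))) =-269696 /1377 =-195.86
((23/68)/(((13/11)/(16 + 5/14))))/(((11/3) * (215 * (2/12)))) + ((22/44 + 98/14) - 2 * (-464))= 1244655313/1330420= 935.54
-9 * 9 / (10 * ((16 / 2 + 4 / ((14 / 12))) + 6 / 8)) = -1134 / 1705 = -0.67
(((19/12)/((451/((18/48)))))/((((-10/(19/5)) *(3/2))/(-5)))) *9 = 1083/72160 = 0.02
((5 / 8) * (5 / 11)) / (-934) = -25 / 82192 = -0.00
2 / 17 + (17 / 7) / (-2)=-261 / 238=-1.10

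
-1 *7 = -7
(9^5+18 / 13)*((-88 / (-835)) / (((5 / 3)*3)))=13510728 / 10855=1244.65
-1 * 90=-90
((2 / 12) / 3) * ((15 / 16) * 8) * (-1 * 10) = -25 / 6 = -4.17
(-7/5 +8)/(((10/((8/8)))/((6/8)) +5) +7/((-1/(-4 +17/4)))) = 396/995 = 0.40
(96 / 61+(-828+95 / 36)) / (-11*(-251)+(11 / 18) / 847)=-139295849 / 466863134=-0.30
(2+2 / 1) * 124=496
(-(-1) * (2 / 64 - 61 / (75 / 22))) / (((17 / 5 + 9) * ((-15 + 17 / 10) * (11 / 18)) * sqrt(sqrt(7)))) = 128607 * 7^(3 / 4) / 5079536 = 0.11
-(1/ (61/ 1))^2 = -1/ 3721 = -0.00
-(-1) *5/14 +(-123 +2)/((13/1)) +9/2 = -405/91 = -4.45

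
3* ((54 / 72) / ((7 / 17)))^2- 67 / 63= 62723 / 7056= 8.89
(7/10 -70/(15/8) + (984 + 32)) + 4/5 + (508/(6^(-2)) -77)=115147/6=19191.17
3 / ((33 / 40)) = 40 / 11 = 3.64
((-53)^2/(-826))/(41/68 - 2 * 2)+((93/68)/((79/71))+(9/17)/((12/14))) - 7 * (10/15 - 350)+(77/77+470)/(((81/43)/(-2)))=1948.11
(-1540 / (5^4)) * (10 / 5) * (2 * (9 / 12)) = -924 / 125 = -7.39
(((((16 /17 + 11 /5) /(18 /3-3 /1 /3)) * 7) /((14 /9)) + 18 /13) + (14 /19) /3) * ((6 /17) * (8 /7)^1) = 22459384 /12492025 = 1.80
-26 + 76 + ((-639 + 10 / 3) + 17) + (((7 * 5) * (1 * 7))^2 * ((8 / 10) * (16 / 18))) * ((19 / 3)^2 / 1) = 138635698 / 81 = 1711551.83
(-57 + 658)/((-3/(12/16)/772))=-115993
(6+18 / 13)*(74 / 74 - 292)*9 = -251424 / 13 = -19340.31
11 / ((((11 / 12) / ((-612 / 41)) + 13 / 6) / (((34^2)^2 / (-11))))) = -9814051584 / 15461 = -634761.76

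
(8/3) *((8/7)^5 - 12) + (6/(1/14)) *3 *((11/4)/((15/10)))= 21943174/50421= 435.20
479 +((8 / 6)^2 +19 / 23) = 481.60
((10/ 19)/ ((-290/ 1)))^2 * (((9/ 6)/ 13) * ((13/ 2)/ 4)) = 3/ 4857616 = 0.00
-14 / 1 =-14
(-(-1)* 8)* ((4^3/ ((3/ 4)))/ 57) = 2048/ 171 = 11.98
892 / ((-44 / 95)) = -21185 / 11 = -1925.91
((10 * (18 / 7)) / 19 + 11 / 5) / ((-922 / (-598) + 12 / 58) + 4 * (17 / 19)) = 20489573 / 30720375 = 0.67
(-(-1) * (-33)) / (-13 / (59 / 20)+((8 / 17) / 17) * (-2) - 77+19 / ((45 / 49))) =25320735 / 46631014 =0.54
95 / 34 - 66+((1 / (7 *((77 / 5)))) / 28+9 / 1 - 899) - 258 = -310751741 / 256564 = -1211.21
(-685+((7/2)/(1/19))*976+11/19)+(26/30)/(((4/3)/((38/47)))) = 573485533/8930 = 64220.10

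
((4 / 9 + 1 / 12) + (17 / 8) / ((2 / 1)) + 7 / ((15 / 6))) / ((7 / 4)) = 3161 / 1260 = 2.51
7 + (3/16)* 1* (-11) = 79/16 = 4.94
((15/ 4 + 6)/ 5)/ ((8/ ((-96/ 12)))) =-39/ 20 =-1.95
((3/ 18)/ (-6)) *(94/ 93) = -0.03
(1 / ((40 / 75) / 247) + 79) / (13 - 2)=4337 / 88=49.28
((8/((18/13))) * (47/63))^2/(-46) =-2986568/7394247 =-0.40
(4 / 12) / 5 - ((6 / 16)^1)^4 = 2881 / 61440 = 0.05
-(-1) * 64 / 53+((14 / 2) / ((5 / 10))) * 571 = 423746 / 53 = 7995.21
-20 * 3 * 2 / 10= -12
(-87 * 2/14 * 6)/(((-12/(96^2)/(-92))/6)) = -31613513.14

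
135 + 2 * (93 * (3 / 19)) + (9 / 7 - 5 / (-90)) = 396709 / 2394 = 165.71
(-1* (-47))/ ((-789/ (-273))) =4277/ 263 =16.26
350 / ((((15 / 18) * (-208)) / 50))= -2625 / 26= -100.96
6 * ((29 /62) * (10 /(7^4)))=0.01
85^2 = 7225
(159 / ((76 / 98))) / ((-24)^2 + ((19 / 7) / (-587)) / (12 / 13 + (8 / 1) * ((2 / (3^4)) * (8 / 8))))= 6295933070 / 17687639049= 0.36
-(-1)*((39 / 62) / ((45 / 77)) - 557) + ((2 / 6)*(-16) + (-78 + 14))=-581489 / 930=-625.26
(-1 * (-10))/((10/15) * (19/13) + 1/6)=780/89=8.76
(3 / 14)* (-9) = -27 / 14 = -1.93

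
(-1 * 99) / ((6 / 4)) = -66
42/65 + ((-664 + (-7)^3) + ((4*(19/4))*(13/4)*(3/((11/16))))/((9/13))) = -617.14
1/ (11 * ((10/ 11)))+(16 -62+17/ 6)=-646/ 15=-43.07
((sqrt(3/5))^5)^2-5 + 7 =6493/3125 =2.08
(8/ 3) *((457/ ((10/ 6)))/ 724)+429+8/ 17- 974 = -8362047/ 15385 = -543.52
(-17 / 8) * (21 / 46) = -357 / 368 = -0.97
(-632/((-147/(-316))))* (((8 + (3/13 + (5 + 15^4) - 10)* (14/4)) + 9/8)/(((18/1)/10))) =-2300022316660/17199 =-133730002.71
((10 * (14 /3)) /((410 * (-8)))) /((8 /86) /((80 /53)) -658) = 1505 /69596721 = 0.00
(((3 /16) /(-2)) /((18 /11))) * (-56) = 77 /24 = 3.21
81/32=2.53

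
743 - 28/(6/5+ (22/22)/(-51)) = 719.28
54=54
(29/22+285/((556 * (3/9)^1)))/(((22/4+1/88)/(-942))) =-32907828/67415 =-488.14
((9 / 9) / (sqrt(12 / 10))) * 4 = 2 * sqrt(30) / 3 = 3.65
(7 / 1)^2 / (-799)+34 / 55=24471 / 43945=0.56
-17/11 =-1.55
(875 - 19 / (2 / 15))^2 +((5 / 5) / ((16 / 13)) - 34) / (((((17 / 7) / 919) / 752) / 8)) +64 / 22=-56111683861 / 748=-75015620.14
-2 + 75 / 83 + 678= 56183 / 83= 676.90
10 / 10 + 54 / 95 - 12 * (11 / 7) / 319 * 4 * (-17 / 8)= 39937 / 19285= 2.07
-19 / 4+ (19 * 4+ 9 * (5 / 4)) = 165 / 2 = 82.50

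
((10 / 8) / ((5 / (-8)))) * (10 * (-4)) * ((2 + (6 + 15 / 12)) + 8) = 1380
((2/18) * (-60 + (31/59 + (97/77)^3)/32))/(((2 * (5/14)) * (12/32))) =-5164805801/207787734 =-24.86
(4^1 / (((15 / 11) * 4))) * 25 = 55 / 3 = 18.33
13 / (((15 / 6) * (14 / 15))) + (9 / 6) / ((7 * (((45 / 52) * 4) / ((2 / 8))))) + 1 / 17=80621 / 14280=5.65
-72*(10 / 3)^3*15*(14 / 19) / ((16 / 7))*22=-5390000 / 19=-283684.21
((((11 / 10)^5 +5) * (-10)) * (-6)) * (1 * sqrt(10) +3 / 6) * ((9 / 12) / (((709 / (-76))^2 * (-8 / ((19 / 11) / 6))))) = -13602446427 * sqrt(10) / 110589820000 - 13602446427 / 221179640000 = -0.45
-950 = -950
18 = 18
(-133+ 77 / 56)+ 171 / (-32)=-4383 / 32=-136.97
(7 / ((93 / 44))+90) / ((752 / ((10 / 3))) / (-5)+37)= -216950 / 18879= -11.49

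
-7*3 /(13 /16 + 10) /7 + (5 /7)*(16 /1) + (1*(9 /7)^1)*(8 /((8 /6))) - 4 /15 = 337846 /18165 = 18.60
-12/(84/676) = -676/7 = -96.57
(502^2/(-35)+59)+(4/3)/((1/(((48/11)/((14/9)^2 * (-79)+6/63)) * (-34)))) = -148901312583/20854295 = -7140.08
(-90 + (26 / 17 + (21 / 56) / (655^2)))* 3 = -15486086247 / 58347400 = -265.41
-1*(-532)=532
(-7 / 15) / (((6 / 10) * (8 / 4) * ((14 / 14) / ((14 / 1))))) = -49 / 9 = -5.44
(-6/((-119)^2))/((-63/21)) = 2/14161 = 0.00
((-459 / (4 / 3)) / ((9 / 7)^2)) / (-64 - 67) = 833 / 524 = 1.59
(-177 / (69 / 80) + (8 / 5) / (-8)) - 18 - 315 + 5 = -533.42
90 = 90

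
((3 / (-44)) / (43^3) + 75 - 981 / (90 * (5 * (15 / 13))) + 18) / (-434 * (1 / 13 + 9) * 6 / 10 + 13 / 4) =-1553824209041 / 40254527274225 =-0.04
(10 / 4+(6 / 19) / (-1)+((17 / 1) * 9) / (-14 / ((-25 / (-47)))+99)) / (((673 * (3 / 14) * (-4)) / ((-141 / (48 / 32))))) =97436969 / 139403874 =0.70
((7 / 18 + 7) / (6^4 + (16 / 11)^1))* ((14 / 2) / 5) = 10241 / 1284480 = 0.01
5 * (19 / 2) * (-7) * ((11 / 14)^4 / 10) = -278179 / 21952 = -12.67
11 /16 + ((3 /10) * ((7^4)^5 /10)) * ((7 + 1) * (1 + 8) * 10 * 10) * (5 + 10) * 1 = 4136431084868206131851 /16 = 258526942804262883240.69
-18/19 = -0.95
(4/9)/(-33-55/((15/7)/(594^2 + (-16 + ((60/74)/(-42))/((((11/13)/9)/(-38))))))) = -0.00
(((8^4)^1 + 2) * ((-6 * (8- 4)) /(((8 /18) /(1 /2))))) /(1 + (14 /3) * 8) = -331938 /115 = -2886.42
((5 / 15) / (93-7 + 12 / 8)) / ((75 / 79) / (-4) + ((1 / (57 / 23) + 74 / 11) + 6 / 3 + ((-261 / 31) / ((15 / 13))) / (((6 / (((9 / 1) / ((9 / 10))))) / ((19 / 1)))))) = -4094728 / 238804158425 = -0.00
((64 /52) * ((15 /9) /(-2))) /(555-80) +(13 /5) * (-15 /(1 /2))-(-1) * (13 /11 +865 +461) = 50910317 /40755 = 1249.18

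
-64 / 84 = -16 / 21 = -0.76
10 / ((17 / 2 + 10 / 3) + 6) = 60 / 107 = 0.56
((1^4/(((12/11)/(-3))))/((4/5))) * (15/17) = -825/272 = -3.03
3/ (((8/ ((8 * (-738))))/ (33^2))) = -2411046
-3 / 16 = -0.19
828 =828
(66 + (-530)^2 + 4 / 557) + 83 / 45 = 7042459201 / 25065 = 280967.85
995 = 995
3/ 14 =0.21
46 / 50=23 / 25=0.92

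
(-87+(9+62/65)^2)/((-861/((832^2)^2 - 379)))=-1164484251137338/173225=-6722379859.36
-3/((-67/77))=231/67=3.45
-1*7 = -7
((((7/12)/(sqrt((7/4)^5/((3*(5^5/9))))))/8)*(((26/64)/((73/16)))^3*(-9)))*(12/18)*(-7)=54925*sqrt(105)/32677428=0.02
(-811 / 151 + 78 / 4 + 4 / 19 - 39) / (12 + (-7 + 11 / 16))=-1132008 / 261079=-4.34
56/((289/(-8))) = -448/289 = -1.55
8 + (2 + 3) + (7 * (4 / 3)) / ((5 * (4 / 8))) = 251 / 15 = 16.73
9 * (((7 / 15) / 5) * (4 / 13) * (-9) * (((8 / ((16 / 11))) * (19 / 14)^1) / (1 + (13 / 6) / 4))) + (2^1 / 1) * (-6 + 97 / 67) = -16409194 / 805675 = -20.37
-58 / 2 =-29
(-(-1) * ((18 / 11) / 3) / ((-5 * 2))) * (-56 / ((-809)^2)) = 168 / 35996455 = 0.00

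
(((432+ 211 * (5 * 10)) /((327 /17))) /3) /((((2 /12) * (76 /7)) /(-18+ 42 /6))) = -378301 /327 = -1156.88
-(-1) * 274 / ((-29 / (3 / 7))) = -822 / 203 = -4.05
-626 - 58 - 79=-763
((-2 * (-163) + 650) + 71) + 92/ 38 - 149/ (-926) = 18466345/ 17594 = 1049.58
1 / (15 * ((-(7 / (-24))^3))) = 4608 / 1715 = 2.69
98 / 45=2.18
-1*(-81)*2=162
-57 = -57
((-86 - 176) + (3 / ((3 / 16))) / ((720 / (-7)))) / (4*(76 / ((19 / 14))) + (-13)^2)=-11797 / 17685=-0.67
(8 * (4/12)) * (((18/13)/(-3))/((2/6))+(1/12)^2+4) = 4909/702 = 6.99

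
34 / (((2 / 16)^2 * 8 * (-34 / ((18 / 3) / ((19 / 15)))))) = -720 / 19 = -37.89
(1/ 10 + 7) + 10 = 171/ 10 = 17.10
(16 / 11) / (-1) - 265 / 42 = -3587 / 462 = -7.76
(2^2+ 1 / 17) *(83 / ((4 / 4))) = 5727 / 17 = 336.88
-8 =-8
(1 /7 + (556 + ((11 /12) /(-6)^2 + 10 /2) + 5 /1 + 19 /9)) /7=1718477 /21168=81.18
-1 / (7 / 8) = -8 / 7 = -1.14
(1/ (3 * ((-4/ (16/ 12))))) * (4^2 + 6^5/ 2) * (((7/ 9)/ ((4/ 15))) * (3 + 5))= -273280/ 27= -10121.48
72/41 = 1.76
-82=-82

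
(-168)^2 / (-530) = -14112 / 265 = -53.25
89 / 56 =1.59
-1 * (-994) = 994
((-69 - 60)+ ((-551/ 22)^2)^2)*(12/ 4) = 276430044531/ 234256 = 1180034.00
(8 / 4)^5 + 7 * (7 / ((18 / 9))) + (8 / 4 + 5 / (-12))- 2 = 673 / 12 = 56.08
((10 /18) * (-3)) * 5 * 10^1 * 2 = -500 /3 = -166.67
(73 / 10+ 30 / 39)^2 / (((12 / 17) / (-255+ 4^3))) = -3573002047 / 202800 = -17618.35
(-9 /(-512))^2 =0.00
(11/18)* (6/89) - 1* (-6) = 1613/267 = 6.04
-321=-321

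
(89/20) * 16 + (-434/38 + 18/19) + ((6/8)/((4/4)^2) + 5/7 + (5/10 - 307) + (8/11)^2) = -78463183/321860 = -243.78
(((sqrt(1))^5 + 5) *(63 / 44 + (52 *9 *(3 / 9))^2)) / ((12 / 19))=20346093 / 88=231205.60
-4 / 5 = -0.80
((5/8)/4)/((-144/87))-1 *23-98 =-186001/1536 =-121.09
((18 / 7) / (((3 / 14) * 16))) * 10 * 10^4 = 75000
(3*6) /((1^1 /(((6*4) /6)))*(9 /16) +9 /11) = 1408 /75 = 18.77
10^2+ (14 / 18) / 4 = 3607 / 36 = 100.19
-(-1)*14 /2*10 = 70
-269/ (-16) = 269/ 16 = 16.81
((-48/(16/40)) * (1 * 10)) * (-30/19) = 36000/19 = 1894.74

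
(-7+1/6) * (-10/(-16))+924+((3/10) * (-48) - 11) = 214639/240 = 894.33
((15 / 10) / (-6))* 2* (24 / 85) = -12 / 85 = -0.14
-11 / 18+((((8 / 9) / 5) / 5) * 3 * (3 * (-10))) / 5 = -563 / 450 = -1.25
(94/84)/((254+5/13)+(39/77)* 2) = 6721/1533918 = 0.00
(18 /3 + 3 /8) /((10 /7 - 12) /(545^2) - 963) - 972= -15569567815749 /16017964792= -972.01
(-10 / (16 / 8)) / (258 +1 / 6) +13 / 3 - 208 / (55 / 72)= -68490887 / 255585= -267.98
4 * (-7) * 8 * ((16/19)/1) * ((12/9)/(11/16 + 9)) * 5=-229376/1767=-129.81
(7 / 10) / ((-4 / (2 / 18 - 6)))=371 / 360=1.03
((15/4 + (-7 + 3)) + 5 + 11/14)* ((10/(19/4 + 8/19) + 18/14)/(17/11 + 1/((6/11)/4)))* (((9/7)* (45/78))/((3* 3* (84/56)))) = 75505925/684599188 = 0.11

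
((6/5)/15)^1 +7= 177/25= 7.08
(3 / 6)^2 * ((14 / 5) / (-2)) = -7 / 20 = -0.35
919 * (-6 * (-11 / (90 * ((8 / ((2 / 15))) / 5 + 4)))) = 10109 / 240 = 42.12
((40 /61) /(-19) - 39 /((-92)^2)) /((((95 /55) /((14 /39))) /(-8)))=29549597 /454315251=0.07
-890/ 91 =-9.78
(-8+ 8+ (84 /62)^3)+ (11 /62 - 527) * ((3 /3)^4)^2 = -31240967 /59582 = -524.34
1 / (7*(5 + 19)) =1 / 168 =0.01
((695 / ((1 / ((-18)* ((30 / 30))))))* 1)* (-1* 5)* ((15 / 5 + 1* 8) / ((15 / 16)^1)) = 733920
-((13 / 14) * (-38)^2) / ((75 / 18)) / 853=-0.38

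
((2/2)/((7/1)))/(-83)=-0.00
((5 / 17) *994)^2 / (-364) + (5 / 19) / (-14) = -234677335 / 999362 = -234.83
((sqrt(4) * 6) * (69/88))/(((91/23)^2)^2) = 57927087/1508649142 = 0.04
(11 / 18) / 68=11 / 1224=0.01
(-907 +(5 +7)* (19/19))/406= -895/406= -2.20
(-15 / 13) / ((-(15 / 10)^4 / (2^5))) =2560 / 351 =7.29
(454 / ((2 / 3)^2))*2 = 2043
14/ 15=0.93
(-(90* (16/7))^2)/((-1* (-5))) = -414720/49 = -8463.67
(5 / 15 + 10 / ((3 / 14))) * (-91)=-4277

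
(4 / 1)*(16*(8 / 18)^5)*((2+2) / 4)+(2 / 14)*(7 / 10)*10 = 124585 / 59049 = 2.11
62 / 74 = 31 / 37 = 0.84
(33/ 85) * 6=198/ 85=2.33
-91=-91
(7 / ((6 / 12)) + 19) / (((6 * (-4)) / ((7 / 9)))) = -77 / 72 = -1.07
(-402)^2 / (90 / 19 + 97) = 3070476 / 1933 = 1588.45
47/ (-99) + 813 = 80440/ 99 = 812.53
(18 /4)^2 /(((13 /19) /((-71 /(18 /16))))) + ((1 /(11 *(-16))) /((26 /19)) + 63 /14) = -1863.35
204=204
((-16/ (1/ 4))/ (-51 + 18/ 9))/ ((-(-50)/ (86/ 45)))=2752/ 55125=0.05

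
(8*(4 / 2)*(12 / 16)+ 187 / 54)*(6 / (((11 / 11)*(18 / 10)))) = 4175 / 81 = 51.54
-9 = -9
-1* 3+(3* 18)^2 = 2913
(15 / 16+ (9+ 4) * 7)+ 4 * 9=2047 / 16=127.94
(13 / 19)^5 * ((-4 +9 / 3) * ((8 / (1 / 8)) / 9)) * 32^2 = -1091.91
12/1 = 12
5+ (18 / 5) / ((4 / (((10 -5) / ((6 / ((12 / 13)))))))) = 74 / 13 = 5.69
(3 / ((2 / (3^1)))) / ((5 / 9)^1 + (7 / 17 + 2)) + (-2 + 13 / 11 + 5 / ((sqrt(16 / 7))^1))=6975 / 9988 + 5 * sqrt(7) / 4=4.01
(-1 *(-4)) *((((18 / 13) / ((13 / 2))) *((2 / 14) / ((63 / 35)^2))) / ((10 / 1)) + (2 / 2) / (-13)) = -3236 / 10647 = -0.30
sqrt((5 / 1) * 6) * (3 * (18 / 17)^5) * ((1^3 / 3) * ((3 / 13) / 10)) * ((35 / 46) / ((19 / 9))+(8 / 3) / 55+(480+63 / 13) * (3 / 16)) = 80871503501637 * sqrt(30) / 28836692230775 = 15.36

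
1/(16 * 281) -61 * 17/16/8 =-291389/35968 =-8.10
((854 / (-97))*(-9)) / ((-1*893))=-7686 / 86621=-0.09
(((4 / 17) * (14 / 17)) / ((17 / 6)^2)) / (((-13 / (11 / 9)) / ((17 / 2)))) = -1232 / 63869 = -0.02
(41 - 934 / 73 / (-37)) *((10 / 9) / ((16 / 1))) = 186125 / 64824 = 2.87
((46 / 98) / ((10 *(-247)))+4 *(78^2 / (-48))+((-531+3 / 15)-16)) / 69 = -127541437 / 8351070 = -15.27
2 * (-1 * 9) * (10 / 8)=-45 / 2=-22.50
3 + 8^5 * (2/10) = 32783/5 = 6556.60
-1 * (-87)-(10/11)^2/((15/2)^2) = 94727/1089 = 86.99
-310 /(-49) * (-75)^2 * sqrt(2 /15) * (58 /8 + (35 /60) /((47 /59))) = 43613125 * sqrt(30) /2303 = 103725.11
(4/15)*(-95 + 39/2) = -302/15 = -20.13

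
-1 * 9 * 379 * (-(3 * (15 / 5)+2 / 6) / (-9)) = -3537.33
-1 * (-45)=45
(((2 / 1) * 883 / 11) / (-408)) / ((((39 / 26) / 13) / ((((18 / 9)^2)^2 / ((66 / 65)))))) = -2984540 / 55539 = -53.74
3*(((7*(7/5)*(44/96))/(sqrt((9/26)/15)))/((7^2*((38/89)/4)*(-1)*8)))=-2.12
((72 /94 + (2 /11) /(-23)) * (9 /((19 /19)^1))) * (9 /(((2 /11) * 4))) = 365067 /4324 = 84.43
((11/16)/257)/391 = 11/1607792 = 0.00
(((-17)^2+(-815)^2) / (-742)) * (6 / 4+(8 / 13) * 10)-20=-1251171 / 182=-6874.57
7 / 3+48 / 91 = 781 / 273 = 2.86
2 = 2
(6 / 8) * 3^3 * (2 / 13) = 81 / 26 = 3.12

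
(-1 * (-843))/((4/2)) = 843/2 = 421.50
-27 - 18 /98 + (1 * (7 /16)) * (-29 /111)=-2375579 /87024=-27.30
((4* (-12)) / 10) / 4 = -6 / 5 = -1.20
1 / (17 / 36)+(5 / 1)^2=27.12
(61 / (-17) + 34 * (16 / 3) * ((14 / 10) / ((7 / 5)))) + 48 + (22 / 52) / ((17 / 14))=149900 / 663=226.09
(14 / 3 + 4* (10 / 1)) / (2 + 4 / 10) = 335 / 18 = 18.61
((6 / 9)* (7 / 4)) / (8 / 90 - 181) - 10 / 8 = -5845 / 4652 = -1.26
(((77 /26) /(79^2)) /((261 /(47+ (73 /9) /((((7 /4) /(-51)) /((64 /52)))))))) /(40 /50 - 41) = 0.00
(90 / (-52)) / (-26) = 45 / 676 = 0.07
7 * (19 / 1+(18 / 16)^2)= 9079 / 64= 141.86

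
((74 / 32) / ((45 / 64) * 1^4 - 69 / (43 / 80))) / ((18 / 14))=-0.01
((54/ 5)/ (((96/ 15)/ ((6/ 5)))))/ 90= 9/ 400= 0.02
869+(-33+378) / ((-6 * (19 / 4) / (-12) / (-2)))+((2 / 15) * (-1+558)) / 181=29861731 / 51585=578.88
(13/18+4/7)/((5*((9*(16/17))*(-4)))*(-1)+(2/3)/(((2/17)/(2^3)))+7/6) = 2771/462483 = 0.01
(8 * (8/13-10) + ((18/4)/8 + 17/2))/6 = -4577/416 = -11.00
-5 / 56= -0.09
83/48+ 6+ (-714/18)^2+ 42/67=15261211/9648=1581.80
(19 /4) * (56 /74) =133 /37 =3.59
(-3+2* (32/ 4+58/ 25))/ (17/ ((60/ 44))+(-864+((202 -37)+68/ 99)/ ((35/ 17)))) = -0.02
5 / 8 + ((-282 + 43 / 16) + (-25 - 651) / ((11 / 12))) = -178841 / 176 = -1016.14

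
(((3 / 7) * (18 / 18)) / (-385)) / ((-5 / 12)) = 36 / 13475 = 0.00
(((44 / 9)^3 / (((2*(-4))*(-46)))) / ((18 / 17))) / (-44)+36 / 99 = 1184597 / 3319866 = 0.36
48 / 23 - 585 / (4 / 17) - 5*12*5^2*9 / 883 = -2499.45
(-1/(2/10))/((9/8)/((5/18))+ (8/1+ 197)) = -100/4181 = -0.02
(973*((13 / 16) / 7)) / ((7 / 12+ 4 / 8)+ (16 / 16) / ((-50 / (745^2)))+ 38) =-5421 / 530948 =-0.01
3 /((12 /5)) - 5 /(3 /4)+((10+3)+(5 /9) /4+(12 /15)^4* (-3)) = 6.49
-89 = -89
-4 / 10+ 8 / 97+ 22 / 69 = 0.00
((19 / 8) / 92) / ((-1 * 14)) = -19 / 10304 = -0.00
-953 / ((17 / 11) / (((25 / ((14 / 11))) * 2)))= -2882825 / 119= -24225.42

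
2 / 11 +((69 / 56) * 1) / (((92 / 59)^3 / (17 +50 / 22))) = 3054839 / 473984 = 6.45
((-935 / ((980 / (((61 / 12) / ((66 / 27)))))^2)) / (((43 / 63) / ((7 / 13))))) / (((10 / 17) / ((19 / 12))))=-551664297 / 61706444800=-0.01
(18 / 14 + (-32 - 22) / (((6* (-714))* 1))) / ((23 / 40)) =6180 / 2737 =2.26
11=11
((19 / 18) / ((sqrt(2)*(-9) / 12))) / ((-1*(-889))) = -19*sqrt(2) / 24003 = -0.00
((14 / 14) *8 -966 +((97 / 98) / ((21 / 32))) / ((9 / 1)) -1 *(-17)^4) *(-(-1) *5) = -3911792335 / 9261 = -422394.16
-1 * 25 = -25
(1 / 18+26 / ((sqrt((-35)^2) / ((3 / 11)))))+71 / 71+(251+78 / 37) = 65222053 / 256410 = 254.37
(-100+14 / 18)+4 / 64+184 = 12217 / 144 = 84.84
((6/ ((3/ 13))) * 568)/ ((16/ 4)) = 3692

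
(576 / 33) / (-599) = -192 / 6589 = -0.03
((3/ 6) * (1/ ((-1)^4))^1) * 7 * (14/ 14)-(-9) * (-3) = -47/ 2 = -23.50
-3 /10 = -0.30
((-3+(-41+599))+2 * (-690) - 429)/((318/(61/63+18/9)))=-39083/3339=-11.71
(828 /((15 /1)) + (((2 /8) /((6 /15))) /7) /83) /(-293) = -1282873 /6809320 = -0.19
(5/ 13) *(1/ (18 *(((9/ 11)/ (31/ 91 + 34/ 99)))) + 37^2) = 908211725/ 1724814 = 526.56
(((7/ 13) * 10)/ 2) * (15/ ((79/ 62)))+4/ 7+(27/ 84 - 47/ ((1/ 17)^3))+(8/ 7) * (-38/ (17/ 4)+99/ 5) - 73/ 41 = -3305190915359/ 14316380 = -230867.78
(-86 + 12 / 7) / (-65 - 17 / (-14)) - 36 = -34.68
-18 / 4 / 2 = -9 / 4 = -2.25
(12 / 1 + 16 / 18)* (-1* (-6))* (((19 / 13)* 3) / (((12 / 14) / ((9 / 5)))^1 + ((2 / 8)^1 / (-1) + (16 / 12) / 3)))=1110816 / 2197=505.61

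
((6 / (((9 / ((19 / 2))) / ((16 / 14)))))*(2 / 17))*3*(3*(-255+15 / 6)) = -230280 / 119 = -1935.13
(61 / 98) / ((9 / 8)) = 244 / 441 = 0.55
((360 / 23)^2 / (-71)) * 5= -648000 / 37559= -17.25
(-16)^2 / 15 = 256 / 15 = 17.07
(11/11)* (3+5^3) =128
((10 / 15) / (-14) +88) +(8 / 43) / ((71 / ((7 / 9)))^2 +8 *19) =33020797981 / 375439407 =87.95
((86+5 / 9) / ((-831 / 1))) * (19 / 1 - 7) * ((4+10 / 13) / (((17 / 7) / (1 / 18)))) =-676172 / 4958577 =-0.14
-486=-486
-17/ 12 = -1.42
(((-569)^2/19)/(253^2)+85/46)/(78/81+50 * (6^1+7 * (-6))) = -138835809/118148580308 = -0.00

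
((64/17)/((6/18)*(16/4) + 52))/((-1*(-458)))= 0.00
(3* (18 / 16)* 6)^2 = 6561 / 16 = 410.06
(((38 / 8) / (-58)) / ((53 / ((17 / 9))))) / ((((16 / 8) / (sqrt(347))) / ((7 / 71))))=-2261 * sqrt(347) / 15714288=-0.00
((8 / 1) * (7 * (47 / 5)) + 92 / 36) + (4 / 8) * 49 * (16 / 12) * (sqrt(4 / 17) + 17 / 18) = 196 * sqrt(17) / 51 + 75574 / 135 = 575.65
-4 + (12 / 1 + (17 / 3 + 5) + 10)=86 / 3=28.67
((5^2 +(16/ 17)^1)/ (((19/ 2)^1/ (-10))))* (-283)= 2496060/ 323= 7727.74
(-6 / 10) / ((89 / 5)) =-3 / 89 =-0.03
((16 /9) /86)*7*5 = 0.72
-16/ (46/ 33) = -264/ 23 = -11.48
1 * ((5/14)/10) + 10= 281/28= 10.04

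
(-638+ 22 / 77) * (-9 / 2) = 20088 / 7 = 2869.71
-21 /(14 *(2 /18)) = -27 /2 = -13.50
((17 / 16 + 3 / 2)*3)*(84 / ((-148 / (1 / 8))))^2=0.04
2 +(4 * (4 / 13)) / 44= 290 / 143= 2.03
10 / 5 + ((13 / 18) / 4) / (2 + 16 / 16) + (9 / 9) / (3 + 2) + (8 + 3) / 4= 5.01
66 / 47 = 1.40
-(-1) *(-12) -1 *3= -15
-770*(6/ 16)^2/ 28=-495/ 128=-3.87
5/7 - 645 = -4510/7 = -644.29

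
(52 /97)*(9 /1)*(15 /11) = 7020 /1067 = 6.58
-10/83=-0.12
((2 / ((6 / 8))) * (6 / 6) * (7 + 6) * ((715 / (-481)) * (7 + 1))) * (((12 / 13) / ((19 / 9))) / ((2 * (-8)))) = 7920 / 703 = 11.27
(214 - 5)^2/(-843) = -43681/843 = -51.82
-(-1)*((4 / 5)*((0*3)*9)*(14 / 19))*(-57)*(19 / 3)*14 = 0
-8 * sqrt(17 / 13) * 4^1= -32 * sqrt(221) / 13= -36.59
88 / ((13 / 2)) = 176 / 13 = 13.54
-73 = -73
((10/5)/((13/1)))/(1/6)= 12/13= 0.92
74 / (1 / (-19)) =-1406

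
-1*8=-8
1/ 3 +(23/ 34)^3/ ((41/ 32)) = 347437/ 604299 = 0.57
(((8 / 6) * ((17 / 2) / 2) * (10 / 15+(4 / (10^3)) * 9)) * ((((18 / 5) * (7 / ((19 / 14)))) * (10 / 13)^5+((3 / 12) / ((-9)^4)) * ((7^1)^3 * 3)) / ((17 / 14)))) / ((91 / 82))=14.89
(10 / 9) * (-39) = -130 / 3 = -43.33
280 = 280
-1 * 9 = -9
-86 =-86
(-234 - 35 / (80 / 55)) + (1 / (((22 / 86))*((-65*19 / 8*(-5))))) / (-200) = -7011558813 / 27170000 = -258.06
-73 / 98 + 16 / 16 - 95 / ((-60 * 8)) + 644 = 3031507 / 4704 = 644.45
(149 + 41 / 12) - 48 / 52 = 151.49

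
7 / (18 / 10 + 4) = 1.21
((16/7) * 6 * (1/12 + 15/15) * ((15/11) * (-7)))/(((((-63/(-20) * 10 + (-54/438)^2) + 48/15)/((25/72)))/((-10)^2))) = -8659625000/61049109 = -141.85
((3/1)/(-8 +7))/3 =-1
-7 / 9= -0.78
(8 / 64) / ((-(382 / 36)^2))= -81 / 72962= -0.00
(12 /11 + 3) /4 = 45 /44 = 1.02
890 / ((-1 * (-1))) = 890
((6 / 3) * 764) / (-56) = -191 / 7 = -27.29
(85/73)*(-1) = -85/73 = -1.16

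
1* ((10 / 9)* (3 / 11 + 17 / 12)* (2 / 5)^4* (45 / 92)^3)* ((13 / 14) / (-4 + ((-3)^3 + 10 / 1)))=-26091 / 104928208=-0.00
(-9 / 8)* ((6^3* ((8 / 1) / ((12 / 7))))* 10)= -11340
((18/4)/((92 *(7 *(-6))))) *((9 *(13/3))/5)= -117/12880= -0.01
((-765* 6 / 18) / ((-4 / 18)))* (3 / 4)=6885 / 8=860.62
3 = 3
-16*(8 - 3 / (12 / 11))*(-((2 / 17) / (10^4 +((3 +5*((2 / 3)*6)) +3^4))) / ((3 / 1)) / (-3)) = -7 / 64413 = -0.00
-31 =-31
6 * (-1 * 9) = -54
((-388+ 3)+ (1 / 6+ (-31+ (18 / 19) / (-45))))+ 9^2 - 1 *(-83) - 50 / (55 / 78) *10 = -6025127 / 6270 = -960.95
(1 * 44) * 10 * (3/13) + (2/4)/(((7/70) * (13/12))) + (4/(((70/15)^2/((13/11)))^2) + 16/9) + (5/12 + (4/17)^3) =18098044034618/166997571741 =108.37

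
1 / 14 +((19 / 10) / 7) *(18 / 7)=377 / 490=0.77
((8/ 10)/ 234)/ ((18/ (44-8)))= 4/ 585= 0.01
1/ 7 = 0.14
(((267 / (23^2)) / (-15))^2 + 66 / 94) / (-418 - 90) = -0.00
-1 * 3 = -3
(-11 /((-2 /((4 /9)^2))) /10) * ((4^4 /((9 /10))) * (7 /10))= 78848 /3645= 21.63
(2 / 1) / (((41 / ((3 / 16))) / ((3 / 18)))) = 1 / 656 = 0.00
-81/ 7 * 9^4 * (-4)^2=-8503056/ 7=-1214722.29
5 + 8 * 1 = 13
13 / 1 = 13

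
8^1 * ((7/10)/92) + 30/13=3541/1495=2.37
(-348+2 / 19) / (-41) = 6610 / 779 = 8.49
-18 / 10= -9 / 5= -1.80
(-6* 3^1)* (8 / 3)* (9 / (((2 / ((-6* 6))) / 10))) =77760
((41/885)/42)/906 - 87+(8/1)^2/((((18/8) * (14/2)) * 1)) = -2792971459/33676020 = -82.94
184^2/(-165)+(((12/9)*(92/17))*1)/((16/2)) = -573022/2805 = -204.29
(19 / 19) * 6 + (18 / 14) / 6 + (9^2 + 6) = 93.21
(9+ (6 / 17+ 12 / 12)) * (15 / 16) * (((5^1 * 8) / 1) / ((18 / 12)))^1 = 4400 / 17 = 258.82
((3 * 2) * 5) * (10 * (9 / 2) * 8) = 10800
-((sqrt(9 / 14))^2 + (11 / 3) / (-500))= -6673 / 10500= -0.64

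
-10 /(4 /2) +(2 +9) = 6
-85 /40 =-17 /8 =-2.12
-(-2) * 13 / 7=26 / 7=3.71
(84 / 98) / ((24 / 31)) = 31 / 28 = 1.11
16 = 16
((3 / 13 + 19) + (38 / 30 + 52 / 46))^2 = 9409194001 / 20115225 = 467.76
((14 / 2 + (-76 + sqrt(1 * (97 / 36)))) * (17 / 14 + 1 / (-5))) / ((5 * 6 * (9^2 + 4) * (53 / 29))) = -47357 / 3153500 + 2059 * sqrt(97) / 56763000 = -0.01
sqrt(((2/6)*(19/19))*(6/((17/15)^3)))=15*sqrt(510)/289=1.17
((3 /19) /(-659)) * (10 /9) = -0.00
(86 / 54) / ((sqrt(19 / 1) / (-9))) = -43 * sqrt(19) / 57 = -3.29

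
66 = 66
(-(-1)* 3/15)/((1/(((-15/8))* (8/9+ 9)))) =-89/24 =-3.71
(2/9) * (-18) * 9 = -36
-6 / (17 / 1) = -0.35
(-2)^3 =-8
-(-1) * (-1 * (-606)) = 606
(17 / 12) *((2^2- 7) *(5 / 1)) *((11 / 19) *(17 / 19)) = -15895 / 1444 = -11.01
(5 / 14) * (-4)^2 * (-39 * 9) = -14040 / 7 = -2005.71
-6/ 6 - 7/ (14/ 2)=-2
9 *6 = 54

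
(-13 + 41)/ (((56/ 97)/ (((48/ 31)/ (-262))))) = -1164/ 4061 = -0.29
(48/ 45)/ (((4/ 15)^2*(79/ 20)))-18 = -1122/ 79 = -14.20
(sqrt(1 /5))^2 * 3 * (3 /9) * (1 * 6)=6 /5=1.20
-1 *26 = -26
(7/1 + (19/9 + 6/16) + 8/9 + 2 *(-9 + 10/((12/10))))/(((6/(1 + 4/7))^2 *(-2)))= -3751/12096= -0.31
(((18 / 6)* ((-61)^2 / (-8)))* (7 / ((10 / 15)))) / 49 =-33489 / 112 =-299.01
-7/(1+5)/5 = -7/30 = -0.23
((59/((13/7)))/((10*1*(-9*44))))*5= -413/10296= -0.04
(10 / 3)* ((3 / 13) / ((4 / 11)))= 55 / 26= 2.12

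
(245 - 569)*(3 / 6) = -162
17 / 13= 1.31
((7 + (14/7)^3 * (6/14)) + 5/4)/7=327/196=1.67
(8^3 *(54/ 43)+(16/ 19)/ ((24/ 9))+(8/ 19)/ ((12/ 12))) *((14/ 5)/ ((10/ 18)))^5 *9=150317646357686976/ 7978515625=18840302.31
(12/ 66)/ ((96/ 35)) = 35/ 528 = 0.07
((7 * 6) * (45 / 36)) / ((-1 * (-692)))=105 / 1384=0.08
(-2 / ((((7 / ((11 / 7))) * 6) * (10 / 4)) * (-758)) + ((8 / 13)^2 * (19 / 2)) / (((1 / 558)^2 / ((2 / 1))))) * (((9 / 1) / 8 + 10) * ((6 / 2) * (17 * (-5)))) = -159575954155581947 / 25107992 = -6355584076.80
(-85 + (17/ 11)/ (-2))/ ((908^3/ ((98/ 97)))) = -92463/ 798770403904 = -0.00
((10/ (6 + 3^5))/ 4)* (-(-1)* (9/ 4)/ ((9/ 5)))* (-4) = -25/ 498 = -0.05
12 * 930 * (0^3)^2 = 0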